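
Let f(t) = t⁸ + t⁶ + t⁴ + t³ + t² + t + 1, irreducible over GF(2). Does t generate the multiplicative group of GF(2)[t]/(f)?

|GF(2^8)^×| = 2^8 − 1 = 255. Prime factorization: 255 = 3·5·17.
f is primitive ⇔ t has order 255 in GF(2)[t]/(f), i.e. t^(255/q) ≠ 1 for each prime q | 255.
t^(85) mod f = t⁴ + t³ + t.
t^(51) mod f = t⁶ + t³.
t^(15) mod f = t⁶ + t + 1.
None equal 1, so t has full order 255; f is primitive.

Yes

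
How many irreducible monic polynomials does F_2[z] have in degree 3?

The number of monic irreducibles of degree 3 over GF(2) is (1/3)·Σ_{d∣3} μ(3/d) 2^d.
Divisors of 3: 1, 3; μ(3/d) for each: -1, 1.
Σ = − 2^1 + 2^3 = 6.
N = 6/3 = 2.

2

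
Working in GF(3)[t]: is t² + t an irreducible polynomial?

No

Write h(t) = t² + t.
Check for roots in GF(3): h(0) = 0 → root; h(1) = 2; h(2) = 0 → root.
h(0) = 0, so (t) divides h(t); h is reducible.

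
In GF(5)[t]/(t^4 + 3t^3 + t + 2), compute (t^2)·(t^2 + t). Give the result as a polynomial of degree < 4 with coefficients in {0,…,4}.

3t^3 + 4t + 3

Multiply in GF(5)[t]: (t^2)·(t^2 + t) = t^4 + t^3.
Reduce using t^4 ≡ 2t^3 + 4t + 3 (mod t^4 + 3t^3 + t + 2).
Reduced: 3t^3 + 4t + 3.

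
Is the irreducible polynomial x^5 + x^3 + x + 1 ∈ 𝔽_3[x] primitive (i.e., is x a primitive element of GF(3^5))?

Yes

Write f(x) = x^5 + x^3 + x + 1.
|GF(3^5)^×| = 3^5 − 1 = 242. Prime factorization: 242 = 2·11^2.
f is primitive ⇔ x has order 242 in GF(3)[x]/(f), i.e. x^(242/q) ≠ 1 for each prime q | 242.
x^(121) mod f = 2.
x^(22) mod f = x^4 + x^2 + 2.
None equal 1, so x has full order 242; f is primitive.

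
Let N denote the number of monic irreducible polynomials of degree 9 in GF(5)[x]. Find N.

217000

Gauss's count: N_{5}(9) = (1/9) Σ_{d|9} μ(9/d)·5^d.
Divisors of 9: 1, 3, 9; μ(9/d) for each: 0, -1, 1.
Σ = − 5^3 + 5^9 = 1953000.
N = 1953000/9 = 217000.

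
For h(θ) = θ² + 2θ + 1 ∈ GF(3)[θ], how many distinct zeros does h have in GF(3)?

1

Evaluate at each of the 3 elements of GF(3):
h(0) = 1; h(1) = 1; h(2) = 0 → root.
Roots: {2}.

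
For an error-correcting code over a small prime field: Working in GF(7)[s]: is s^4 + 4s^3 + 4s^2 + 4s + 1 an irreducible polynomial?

No

Write f(s) = s^4 + 4s^3 + 4s^2 + 4s + 1.
Check for roots in GF(7): f(0) = 1; f(1) = 0 → root; f(2) = 3; f(3) = 0 → root; f(4) = 5; f(5) = 0 → root; f(6) = 5.
f(1) = 0, so (s − 1) divides f(s); f is reducible.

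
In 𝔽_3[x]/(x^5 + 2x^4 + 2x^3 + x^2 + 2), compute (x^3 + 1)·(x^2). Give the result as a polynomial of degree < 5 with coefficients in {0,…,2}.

Multiply in 𝔽_3[x]: (x^3 + 1)·(x^2) = x^5 + x^2.
Reduce using x^5 ≡ x^4 + x^3 + 2x^2 + 1 (mod x^5 + 2x^4 + 2x^3 + x^2 + 2).
Reduced: x^4 + x^3 + 1.

x^4 + x^3 + 1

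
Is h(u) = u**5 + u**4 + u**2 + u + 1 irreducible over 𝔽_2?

Check for roots in 𝔽_2: h(0) = 1; h(1) = 1.
No roots, so no linear factors.
Monic irreducibles of degree 2 over GF(2): u**2 + u + 1.
None of them divide h (all give nonzero remainder).
No irreducible factor of degree ≤ 2 exists, so h is irreducible over GF(2).

Yes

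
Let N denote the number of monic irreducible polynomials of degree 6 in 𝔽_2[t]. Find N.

x^(2^6) − x is the product of all monic irreducibles of degree dividing 6; Möbius inversion gives N = (1/6) Σ μ(6/d)·2^d.
Divisors of 6: 1, 2, 3, 6; μ(6/d) for each: 1, -1, -1, 1.
Σ = 2^1 − 2^2 − 2^3 + 2^6 = 54.
N = 54/6 = 9.

9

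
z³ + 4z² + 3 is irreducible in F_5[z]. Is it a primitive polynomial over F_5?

Write f(z) = z³ + 4z² + 3.
|GF(5^3)^×| = 5^3 − 1 = 124. Prime factorization: 124 = 2^2·31.
f is primitive ⇔ z has order 124 in GF(5)[z]/(f), i.e. z^(124/q) ≠ 1 for each prime q | 124.
z^(62) mod f = 4.
z^(4) mod f = z² + 2z + 2.
None equal 1, so z has full order 124; f is primitive.

Yes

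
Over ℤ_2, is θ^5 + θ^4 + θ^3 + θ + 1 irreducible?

Write g(θ) = θ^5 + θ^4 + θ^3 + θ + 1.
Check for roots in ℤ_2: g(0) = 1; g(1) = 1.
No roots, so no linear factors.
Monic irreducibles of degree 2 over GF(2): θ^2 + θ + 1.
None of them divide g (all give nonzero remainder).
No irreducible factor of degree ≤ 2 exists, so g is irreducible over GF(2).

Yes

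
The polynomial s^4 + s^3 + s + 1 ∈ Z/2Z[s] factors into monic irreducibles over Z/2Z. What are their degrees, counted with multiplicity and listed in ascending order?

Write f(s) = s^4 + s^3 + s + 1.
Roots in Z/2Z: f(0) = 1; f(1) = 0 → root.
Linear factors from roots: (s + 1).
Complete factorization: f(s) = (s + 1)^2·(s^2 + s + 1).
Factor degrees with multiplicity: 1 + 1 + 2 = 4.

1, 1, 2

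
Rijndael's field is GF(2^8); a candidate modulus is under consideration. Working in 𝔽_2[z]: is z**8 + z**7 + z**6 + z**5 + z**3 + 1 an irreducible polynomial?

No

Write h(z) = z**8 + z**7 + z**6 + z**5 + z**3 + 1.
Check for roots in 𝔽_2: h(0) = 1; h(1) = 0 → root.
h(1) = 0, so (z − 1) divides h(z); h is reducible.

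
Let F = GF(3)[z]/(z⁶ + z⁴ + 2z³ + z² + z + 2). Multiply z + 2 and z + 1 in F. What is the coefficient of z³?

0

Multiply in GF(3)[z]: (z + 2)·(z + 1) = z² + 2.
Reduced: z² + 2.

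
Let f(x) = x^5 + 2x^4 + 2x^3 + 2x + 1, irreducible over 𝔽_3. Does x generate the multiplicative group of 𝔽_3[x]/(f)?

Yes

|GF(3^5)^×| = 3^5 − 1 = 242. Prime factorization: 242 = 2·11^2.
f is primitive ⇔ x has order 242 in GF(3)[x]/(f), i.e. x^(242/q) ≠ 1 for each prime q | 242.
x^(121) mod f = 2.
x^(22) mod f = x^4 + x.
None equal 1, so x has full order 242; f is primitive.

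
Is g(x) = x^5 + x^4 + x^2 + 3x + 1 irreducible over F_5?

Check for roots in F_5: g(0) = 1; g(1) = 2; g(2) = 4; g(3) = 3; g(4) = 4.
No roots, so no linear factors.
Degree-2 irreducible divisors: test the 10 monic irreducibles of degree 2 over GF(5).
None of them divide g (all give nonzero remainder).
No irreducible factor of degree ≤ 2 exists, so g is irreducible over GF(5).

Yes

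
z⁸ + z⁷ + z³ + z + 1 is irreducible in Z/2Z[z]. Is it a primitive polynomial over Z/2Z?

Write f(z) = z⁸ + z⁷ + z³ + z + 1.
|GF(2^8)^×| = 2^8 − 1 = 255. Prime factorization: 255 = 3·5·17.
f is primitive ⇔ z has order 255 in GF(2)[z]/(f), i.e. z^(255/q) ≠ 1 for each prime q | 255.
z^(85) mod f = 1
z^(51) mod f = z⁴ + z³ + z² + z.
z^(15) mod f = z⁶ + z⁴ + z² + 1.
Since z^(85) = 1, the order of z divides 85 < 255; not primitive.

No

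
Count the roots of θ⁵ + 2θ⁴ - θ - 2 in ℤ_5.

4

Write g(θ) = θ⁵ + 2θ⁴ - θ - 2.
Evaluate at each of the 5 elements of ℤ_5:
g(0) = 3; g(1) = 0 → root; g(2) = 0 → root; g(3) = 0 → root; g(4) = 0 → root.
Roots: {1, 2, 3, 4}.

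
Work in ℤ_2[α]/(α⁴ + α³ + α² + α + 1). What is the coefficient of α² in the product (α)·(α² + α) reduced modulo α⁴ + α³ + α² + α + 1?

1

Multiply in ℤ_2[α]: (α)·(α² + α) = α³ + α².
Reduced: α³ + α².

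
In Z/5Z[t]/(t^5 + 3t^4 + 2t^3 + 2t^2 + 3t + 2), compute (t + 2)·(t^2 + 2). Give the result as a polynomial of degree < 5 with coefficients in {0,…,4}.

t^3 + 2t^2 + 2t + 4

Multiply in Z/5Z[t]: (t + 2)·(t^2 + 2) = t^3 + 2t^2 + 2t + 4.
Reduced: t^3 + 2t^2 + 2t + 4.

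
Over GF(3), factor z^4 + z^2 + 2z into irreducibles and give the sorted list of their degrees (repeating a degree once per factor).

1, 1, 2

Write g(z) = z^4 + z^2 + 2z.
Roots in GF(3): g(0) = 0 → root; g(1) = 1; g(2) = 0 → root.
Linear factors from roots: (z), (z + 1).
Complete factorization: g(z) = (z)·(z + 1)·(z^2 + 2z + 2).
Factor degrees with multiplicity: 1 + 1 + 2 = 4.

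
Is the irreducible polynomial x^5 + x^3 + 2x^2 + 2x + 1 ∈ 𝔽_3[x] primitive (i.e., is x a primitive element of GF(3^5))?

Write f(x) = x^5 + x^3 + 2x^2 + 2x + 1.
|GF(3^5)^×| = 3^5 − 1 = 242. Prime factorization: 242 = 2·11^2.
f is primitive ⇔ x has order 242 in GF(3)[x]/(f), i.e. x^(242/q) ≠ 1 for each prime q | 242.
x^(121) mod f = 2.
x^(22) mod f = x + 1.
None equal 1, so x has full order 242; f is primitive.

Yes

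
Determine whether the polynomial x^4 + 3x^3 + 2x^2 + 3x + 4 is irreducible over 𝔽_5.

Yes

Write m(x) = x^4 + 3x^3 + 2x^2 + 3x + 4.
Check for roots in 𝔽_5: m(0) = 4; m(1) = 3; m(2) = 3; m(3) = 3; m(4) = 1.
No roots, so no linear factors.
Degree-2 irreducible divisors: test the 10 monic irreducibles of degree 2 over GF(5).
None of them divide m (all give nonzero remainder).
No irreducible factor of degree ≤ 2 exists, so m is irreducible over GF(5).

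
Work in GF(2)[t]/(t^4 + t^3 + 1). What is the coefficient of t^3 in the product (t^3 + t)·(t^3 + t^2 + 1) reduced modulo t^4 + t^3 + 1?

1

Multiply in GF(2)[t]: (t^3 + t)·(t^3 + t^2 + 1) = t^6 + t^5 + t^4 + t.
Reduce using t^4 ≡ t^3 + 1 (mod t^4 + t^3 + 1).
Reduced: t^3 + t^2 + t + 1.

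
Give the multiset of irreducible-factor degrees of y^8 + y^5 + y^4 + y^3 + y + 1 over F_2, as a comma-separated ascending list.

Write f(y) = y^8 + y^5 + y^4 + y^3 + y + 1.
Roots in F_2: f(0) = 1; f(1) = 0 → root.
Linear factors from roots: (y + 1).
Complete factorization: f(y) = (y + 1)·(y^2 + y + 1)^2·(y^3 + y^2 + 1).
Factor degrees with multiplicity: 1 + 2 + 2 + 3 = 8.

1, 2, 2, 3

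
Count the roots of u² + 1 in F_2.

Write f(u) = u² + 1.
Evaluate at each of the 2 elements of F_2:
f(0) = 1; f(1) = 0 → root.
Roots: {1}.

1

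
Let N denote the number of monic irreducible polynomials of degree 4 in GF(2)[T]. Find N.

3

x^(2^4) − x is the product of all monic irreducibles of degree dividing 4; Möbius inversion gives N = (1/4) Σ μ(4/d)·2^d.
Divisors of 4: 1, 2, 4; μ(4/d) for each: 0, -1, 1.
Σ = − 2^2 + 2^4 = 12.
N = 12/4 = 3.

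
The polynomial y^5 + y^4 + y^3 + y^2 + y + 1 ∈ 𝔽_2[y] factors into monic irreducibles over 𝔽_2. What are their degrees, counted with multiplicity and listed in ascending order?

1, 2, 2

Write f(y) = y^5 + y^4 + y^3 + y^2 + y + 1.
Roots in 𝔽_2: f(0) = 1; f(1) = 0 → root.
Linear factors from roots: (y + 1).
Complete factorization: f(y) = (y + 1)·(y^2 + y + 1)^2.
Factor degrees with multiplicity: 1 + 2 + 2 = 5.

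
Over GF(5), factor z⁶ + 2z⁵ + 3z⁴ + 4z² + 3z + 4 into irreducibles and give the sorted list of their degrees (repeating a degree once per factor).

Write h(z) = z⁶ + 2z⁵ + 3z⁴ + 4z² + 3z + 4.
Roots in GF(5): h(0) = 4; h(1) = 2; h(2) = 2; h(3) = 2; h(4) = 2.
Complete factorization: h(z) = (z⁶ + 2z⁵ + 3z⁴ + 4z² + 3z + 4).
Factor degrees with multiplicity: 6 = 6.

6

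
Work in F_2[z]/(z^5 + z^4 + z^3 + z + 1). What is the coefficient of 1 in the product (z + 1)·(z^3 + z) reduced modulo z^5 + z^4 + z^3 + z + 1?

Multiply in F_2[z]: (z + 1)·(z^3 + z) = z^4 + z^3 + z^2 + z.
Reduced: z^4 + z^3 + z^2 + z.

0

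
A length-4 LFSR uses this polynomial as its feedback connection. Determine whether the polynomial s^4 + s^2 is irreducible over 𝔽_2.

Write m(s) = s^4 + s^2.
Check for roots in 𝔽_2: m(0) = 0 → root; m(1) = 0 → root.
m(0) = 0, so (s) divides m(s); m is reducible.

No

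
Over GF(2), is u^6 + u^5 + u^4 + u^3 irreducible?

No

Write g(u) = u^6 + u^5 + u^4 + u^3.
Check for roots in GF(2): g(0) = 0 → root; g(1) = 0 → root.
g(0) = 0, so (u) divides g(u); g is reducible.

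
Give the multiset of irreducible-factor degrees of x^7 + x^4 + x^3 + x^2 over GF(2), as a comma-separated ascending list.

Write f(x) = x^7 + x^4 + x^3 + x^2.
Roots in GF(2): f(0) = 0 → root; f(1) = 0 → root.
Linear factors from roots: (x), (x + 1).
Complete factorization: f(x) = (x)^2·(x + 1)^2·(x^3 + x + 1).
Factor degrees with multiplicity: 1 + 1 + 1 + 1 + 3 = 7.

1, 1, 1, 1, 3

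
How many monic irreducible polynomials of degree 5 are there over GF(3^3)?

By the necklace-counting formula, N_27(5) = (1/5) Σ_{d|5} μ(5/d)·27^d.
Divisors of 5: 1, 5; μ(5/d) for each: -1, 1.
Σ = − 27^1 + 27^5 = 14348880.
N = 14348880/5 = 2869776.

2869776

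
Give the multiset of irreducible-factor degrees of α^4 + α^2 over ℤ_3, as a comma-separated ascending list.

Write h(α) = α^4 + α^2.
Roots in ℤ_3: h(0) = 0 → root; h(1) = 2; h(2) = 2.
Linear factors from roots: (α).
Complete factorization: h(α) = (α)^2·(α^2 + 1).
Factor degrees with multiplicity: 1 + 1 + 2 = 4.

1, 1, 2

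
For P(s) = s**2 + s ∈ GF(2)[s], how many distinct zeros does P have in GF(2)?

2

Evaluate at each of the 2 elements of GF(2):
P(0) = 0 → root; P(1) = 0 → root.
Roots: {0, 1}.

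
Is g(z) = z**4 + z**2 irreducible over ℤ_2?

No

Check for roots in ℤ_2: g(0) = 0 → root; g(1) = 0 → root.
g(0) = 0, so (z) divides g(z); g is reducible.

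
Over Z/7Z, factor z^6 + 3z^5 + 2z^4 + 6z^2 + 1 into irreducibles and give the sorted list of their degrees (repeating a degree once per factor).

1, 1, 1, 3

Write h(z) = z^6 + 3z^5 + 2z^4 + 6z^2 + 1.
Linear factors from roots: (z + 5), (z + 3), (z + 1).
Complete factorization: h(z) = (z + 1)·(z + 3)·(z + 5)·(z^3 + z^2 + 5z + 1).
Factor degrees with multiplicity: 1 + 1 + 1 + 3 = 6.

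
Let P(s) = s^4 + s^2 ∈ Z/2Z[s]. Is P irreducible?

No

Check for roots in Z/2Z: P(0) = 0 → root; P(1) = 0 → root.
P(0) = 0, so (s) divides P(s); P is reducible.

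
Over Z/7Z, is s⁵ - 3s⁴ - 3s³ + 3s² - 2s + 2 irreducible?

Yes

Write m(s) = s⁵ - 3s⁴ - 3s³ + 3s² - 2s + 2.
Check for roots in Z/7Z: m(0) = 2; m(1) = 5; m(2) = 5; m(3) = 5; m(4) = 1; m(5) = 4; m(6) = 6.
No roots, so no linear factors.
Degree-2 irreducible divisors: test the 21 monic irreducibles of degree 2 over GF(7).
None of them divide m (all give nonzero remainder).
No irreducible factor of degree ≤ 2 exists, so m is irreducible over GF(7).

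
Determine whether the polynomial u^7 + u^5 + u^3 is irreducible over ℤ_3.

Write h(u) = u^7 + u^5 + u^3.
Check for roots in ℤ_3: h(0) = 0 → root; h(1) = 0 → root; h(2) = 0 → root.
h(0) = 0, so (u) divides h(u); h is reducible.

No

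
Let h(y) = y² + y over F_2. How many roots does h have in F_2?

Evaluate at each of the 2 elements of F_2:
h(0) = 0 → root; h(1) = 0 → root.
Roots: {0, 1}.

2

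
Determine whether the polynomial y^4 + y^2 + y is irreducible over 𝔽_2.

Write m(y) = y^4 + y^2 + y.
Check for roots in 𝔽_2: m(0) = 0 → root; m(1) = 1.
m(0) = 0, so (y) divides m(y); m is reducible.

No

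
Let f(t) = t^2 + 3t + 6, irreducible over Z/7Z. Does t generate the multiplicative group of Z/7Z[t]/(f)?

No

|GF(7^2)^×| = 7^2 − 1 = 48. Prime factorization: 48 = 2^4·3.
f is primitive ⇔ t has order 48 in GF(7)[t]/(f), i.e. t^(48/q) ≠ 1 for each prime q | 48.
t^(24) mod f = 6.
t^(16) mod f = 1
Since t^(16) = 1, the order of t divides 16 < 48; not primitive.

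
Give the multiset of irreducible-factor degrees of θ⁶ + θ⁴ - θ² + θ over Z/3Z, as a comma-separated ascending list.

1, 1, 2, 2

Write h(θ) = θ⁶ + θ⁴ - θ² + θ.
Roots in Z/3Z: h(0) = 0 → root; h(1) = 2; h(2) = 0 → root.
Linear factors from roots: (θ), (θ + 1).
Complete factorization: h(θ) = (θ)·(θ + 1)·(θ² + θ - 1)^2.
Factor degrees with multiplicity: 1 + 1 + 2 + 2 = 6.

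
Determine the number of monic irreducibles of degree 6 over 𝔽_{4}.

By the necklace-counting formula, N_4(6) = (1/6) Σ_{d|6} μ(6/d)·4^d.
Divisors of 6: 1, 2, 3, 6; μ(6/d) for each: 1, -1, -1, 1.
Σ = 4^1 − 4^2 − 4^3 + 4^6 = 4020.
N = 4020/6 = 670.

670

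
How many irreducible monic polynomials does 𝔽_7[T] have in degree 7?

x^(7^7) − x is the product of all monic irreducibles of degree dividing 7; Möbius inversion gives N = (1/7) Σ μ(7/d)·7^d.
Divisors of 7: 1, 7; μ(7/d) for each: -1, 1.
Σ = − 7^1 + 7^7 = 823536.
N = 823536/7 = 117648.

117648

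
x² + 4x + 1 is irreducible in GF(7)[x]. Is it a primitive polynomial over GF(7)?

Write f(x) = x² + 4x + 1.
|GF(7^2)^×| = 7^2 − 1 = 48. Prime factorization: 48 = 2^4·3.
f is primitive ⇔ x has order 48 in GF(7)[x]/(f), i.e. x^(48/q) ≠ 1 for each prime q | 48.
x^(24) mod f = 1
x^(16) mod f = 1
Since x^(24) = 1, the order of x divides 24 < 48; not primitive.

No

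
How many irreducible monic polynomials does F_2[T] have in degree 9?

56

The number of monic irreducibles of degree 9 over GF(2) is (1/9)·Σ_{d∣9} μ(9/d) 2^d.
Divisors of 9: 1, 3, 9; μ(9/d) for each: 0, -1, 1.
Σ = − 2^3 + 2^9 = 504.
N = 504/9 = 56.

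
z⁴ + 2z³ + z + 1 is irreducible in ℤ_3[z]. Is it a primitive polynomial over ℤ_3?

Write f(z) = z⁴ + 2z³ + z + 1.
|GF(3^4)^×| = 3^4 − 1 = 80. Prime factorization: 80 = 2^4·5.
f is primitive ⇔ z has order 80 in GF(3)[z]/(f), i.e. z^(80/q) ≠ 1 for each prime q | 80.
z^(40) mod f = 1
z^(16) mod f = 2z² + 2z + 1.
Since z^(40) = 1, the order of z divides 40 < 80; not primitive.

No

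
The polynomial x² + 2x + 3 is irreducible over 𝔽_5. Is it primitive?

Yes

Write f(x) = x² + 2x + 3.
|GF(5^2)^×| = 5^2 − 1 = 24. Prime factorization: 24 = 2^3·3.
f is primitive ⇔ x has order 24 in GF(5)[x]/(f), i.e. x^(24/q) ≠ 1 for each prime q | 24.
x^(12) mod f = 4.
x^(8) mod f = 4x + 1.
None equal 1, so x has full order 24; f is primitive.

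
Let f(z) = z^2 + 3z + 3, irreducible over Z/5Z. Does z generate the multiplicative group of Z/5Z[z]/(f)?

|GF(5^2)^×| = 5^2 − 1 = 24. Prime factorization: 24 = 2^3·3.
f is primitive ⇔ z has order 24 in GF(5)[z]/(f), i.e. z^(24/q) ≠ 1 for each prime q | 24.
z^(12) mod f = 4.
z^(8) mod f = z + 1.
None equal 1, so z has full order 24; f is primitive.

Yes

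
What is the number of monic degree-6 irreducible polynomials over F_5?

2580

By the necklace-counting formula, N_5(6) = (1/6) Σ_{d|6} μ(6/d)·5^d.
Divisors of 6: 1, 2, 3, 6; μ(6/d) for each: 1, -1, -1, 1.
Σ = 5^1 − 5^2 − 5^3 + 5^6 = 15480.
N = 15480/6 = 2580.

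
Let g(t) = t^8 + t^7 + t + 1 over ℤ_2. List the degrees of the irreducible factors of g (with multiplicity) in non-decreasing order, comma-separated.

1, 1, 3, 3

Roots in ℤ_2: g(0) = 1; g(1) = 0 → root.
Linear factors from roots: (t + 1).
Complete factorization: g(t) = (t + 1)^2·(t^3 + t + 1)·(t^3 + t^2 + 1).
Factor degrees with multiplicity: 1 + 1 + 3 + 3 = 8.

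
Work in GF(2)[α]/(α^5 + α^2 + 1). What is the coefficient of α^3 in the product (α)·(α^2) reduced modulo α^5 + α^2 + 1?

Multiply in GF(2)[α]: (α)·(α^2) = α^3.
Reduced: α^3.

1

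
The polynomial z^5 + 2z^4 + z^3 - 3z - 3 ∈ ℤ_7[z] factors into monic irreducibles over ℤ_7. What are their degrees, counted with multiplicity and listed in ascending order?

Write g(z) = z^5 + 2z^4 + z^3 - 3z - 3.
Linear factors from roots: (z - 2), (z - 3), (z + 1).
Complete factorization: g(z) = (z + 1)·(z - 3)·(z - 2)·(z^2 - z + 3).
Factor degrees with multiplicity: 1 + 1 + 1 + 2 = 5.

1, 1, 1, 2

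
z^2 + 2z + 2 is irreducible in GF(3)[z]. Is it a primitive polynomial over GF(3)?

Yes

Write f(z) = z^2 + 2z + 2.
|GF(3^2)^×| = 3^2 − 1 = 8. Prime factorization: 8 = 2^3.
f is primitive ⇔ z has order 8 in GF(3)[z]/(f), i.e. z^(8/q) ≠ 1 for each prime q | 8.
z^(4) mod f = 2.
None equal 1, so z has full order 8; f is primitive.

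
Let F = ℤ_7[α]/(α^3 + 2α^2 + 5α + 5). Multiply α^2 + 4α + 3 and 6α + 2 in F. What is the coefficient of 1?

4

Multiply in ℤ_7[α]: (α^2 + 4α + 3)·(6α + 2) = 6α^3 + 5α^2 + 5α + 6.
Reduce using α^3 ≡ 5α^2 + 2α + 2 (mod α^3 + 2α^2 + 5α + 5).
Reduced: 3α + 4.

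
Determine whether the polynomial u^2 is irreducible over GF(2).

Write h(u) = u^2.
Check for roots in GF(2): h(0) = 0 → root; h(1) = 1.
h(0) = 0, so (u) divides h(u); h is reducible.

No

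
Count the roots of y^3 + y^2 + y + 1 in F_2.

Write f(y) = y^3 + y^2 + y + 1.
Evaluate at each of the 2 elements of F_2:
f(0) = 1; f(1) = 0 → root.
Roots: {1}.

1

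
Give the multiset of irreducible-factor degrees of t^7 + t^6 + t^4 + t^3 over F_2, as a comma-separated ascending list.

Write g(t) = t^7 + t^6 + t^4 + t^3.
Roots in F_2: g(0) = 0 → root; g(1) = 0 → root.
Linear factors from roots: (t), (t + 1).
Complete factorization: g(t) = (t + 1)^2·(t)^3·(t^2 + t + 1).
Factor degrees with multiplicity: 1 + 1 + 1 + 1 + 1 + 2 = 7.

1, 1, 1, 1, 1, 2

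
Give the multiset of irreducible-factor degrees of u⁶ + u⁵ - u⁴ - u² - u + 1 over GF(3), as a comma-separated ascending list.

1, 1, 2, 2

Write g(u) = u⁶ + u⁵ - u⁴ - u² - u + 1.
Roots in GF(3): g(0) = 1; g(1) = 0 → root; g(2) = 0 → root.
Linear factors from roots: (u - 1), (u + 1).
Complete factorization: g(u) = (u + 1)·(u - 1)·(u² + 1)·(u² + u - 1).
Factor degrees with multiplicity: 1 + 1 + 2 + 2 = 6.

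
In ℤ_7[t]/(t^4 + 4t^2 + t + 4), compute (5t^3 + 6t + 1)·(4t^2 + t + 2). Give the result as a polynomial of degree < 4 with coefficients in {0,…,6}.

Multiply in ℤ_7[t]: (5t^3 + 6t + 1)·(4t^2 + t + 2) = 6t^5 + 5t^4 + 6t^3 + 3t^2 + 6t + 2.
Reduce using t^4 ≡ 3t^2 + 6t + 3 (mod t^4 + 4t^2 + t + 4).
Reduced: 3t^3 + 5t^2 + 5t + 3.

3t^3 + 5t^2 + 5t + 3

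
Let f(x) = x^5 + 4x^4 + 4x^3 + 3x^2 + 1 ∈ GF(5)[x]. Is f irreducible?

Check for roots in GF(5): f(0) = 1; f(1) = 3; f(2) = 1; f(3) = 3; f(4) = 3.
No roots, so no linear factors.
Degree-2 irreducible divisors: test the 10 monic irreducibles of degree 2 over GF(5).
None of them divide f (all give nonzero remainder).
No irreducible factor of degree ≤ 2 exists, so f is irreducible over GF(5).

Yes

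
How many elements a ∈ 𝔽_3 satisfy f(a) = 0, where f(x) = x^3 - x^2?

2

Evaluate at each of the 3 elements of 𝔽_3:
f(0) = 0 → root; f(1) = 0 → root; f(2) = 1.
Roots: {0, 1}.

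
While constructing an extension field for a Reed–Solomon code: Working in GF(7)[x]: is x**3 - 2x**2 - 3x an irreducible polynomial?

Write g(x) = x**3 - 2x**2 - 3x.
Check for roots in GF(7): g(0) = 0 → root; g(1) = 3; g(2) = 1; g(3) = 0 → root; g(4) = 6; g(5) = 4; g(6) = 0 → root.
g(0) = 0, so (x) divides g(x); g is reducible.

No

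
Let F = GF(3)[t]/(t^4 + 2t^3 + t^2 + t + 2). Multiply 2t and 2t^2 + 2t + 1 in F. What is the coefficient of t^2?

1

Multiply in GF(3)[t]: (2t)·(2t^2 + 2t + 1) = t^3 + t^2 + 2t.
Reduced: t^3 + t^2 + 2t.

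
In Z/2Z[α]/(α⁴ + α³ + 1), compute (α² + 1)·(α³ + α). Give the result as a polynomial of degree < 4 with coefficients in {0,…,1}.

α^3 + 1

Multiply in Z/2Z[α]: (α² + 1)·(α³ + α) = α⁵ + α.
Reduce using α⁴ ≡ α³ + 1 (mod α⁴ + α³ + 1).
Reduced: α³ + 1.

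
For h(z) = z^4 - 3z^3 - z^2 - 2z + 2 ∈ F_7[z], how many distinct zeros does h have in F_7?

Evaluate at each of the 7 elements of F_7:
h(0) = 2; h(1) = 4; h(2) = 0 → root; h(3) = 1; h(4) = 0 → root; h(5) = 0 → root; h(6) = 0 → root.
Roots: {2, 4, 5, 6}.

4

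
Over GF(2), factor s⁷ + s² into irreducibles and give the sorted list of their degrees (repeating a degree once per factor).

Write f(s) = s⁷ + s².
Roots in GF(2): f(0) = 0 → root; f(1) = 0 → root.
Linear factors from roots: (s), (s + 1).
Complete factorization: f(s) = (s + 1)·(s)^2·(s⁴ + s³ + s² + s + 1).
Factor degrees with multiplicity: 1 + 1 + 1 + 4 = 7.

1, 1, 1, 4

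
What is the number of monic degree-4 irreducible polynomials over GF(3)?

18

By the necklace-counting formula, N_3(4) = (1/4) Σ_{d|4} μ(4/d)·3^d.
Divisors of 4: 1, 2, 4; μ(4/d) for each: 0, -1, 1.
Σ = − 3^2 + 3^4 = 72.
N = 72/4 = 18.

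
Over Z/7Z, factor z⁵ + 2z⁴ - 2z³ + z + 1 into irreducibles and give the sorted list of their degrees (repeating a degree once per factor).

Write h(z) = z⁵ + 2z⁴ - 2z³ + z + 1.
Complete factorization: h(z) = (z⁵ + 2z⁴ - 2z³ + z + 1).
Factor degrees with multiplicity: 5 = 5.

5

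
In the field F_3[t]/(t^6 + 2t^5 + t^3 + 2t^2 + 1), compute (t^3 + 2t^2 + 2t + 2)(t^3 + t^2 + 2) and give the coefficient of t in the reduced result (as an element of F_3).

1

Multiply in F_3[t]: (t^3 + 2t^2 + 2t + 2)·(t^3 + t^2 + 2) = t^6 + t^4 + t + 1.
Reduce using t^6 ≡ t^5 + 2t^3 + t^2 + 2 (mod t^6 + 2t^5 + t^3 + 2t^2 + 1).
Reduced: t^5 + t^4 + 2t^3 + t^2 + t.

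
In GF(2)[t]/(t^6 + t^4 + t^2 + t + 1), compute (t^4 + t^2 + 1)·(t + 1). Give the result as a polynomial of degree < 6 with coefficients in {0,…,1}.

t^5 + t^4 + t^3 + t^2 + t + 1

Multiply in GF(2)[t]: (t^4 + t^2 + 1)·(t + 1) = t^5 + t^4 + t^3 + t^2 + t + 1.
Reduced: t^5 + t^4 + t^3 + t^2 + t + 1.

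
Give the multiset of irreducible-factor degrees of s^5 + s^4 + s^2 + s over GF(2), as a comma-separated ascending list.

1, 1, 1, 2

Write f(s) = s^5 + s^4 + s^2 + s.
Roots in GF(2): f(0) = 0 → root; f(1) = 0 → root.
Linear factors from roots: (s), (s + 1).
Complete factorization: f(s) = (s)·(s + 1)^2·(s^2 + s + 1).
Factor degrees with multiplicity: 1 + 1 + 1 + 2 = 5.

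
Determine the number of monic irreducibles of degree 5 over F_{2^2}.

By the necklace-counting formula, N_4(5) = (1/5) Σ_{d|5} μ(5/d)·4^d.
Divisors of 5: 1, 5; μ(5/d) for each: -1, 1.
Σ = − 4^1 + 4^5 = 1020.
N = 1020/5 = 204.

204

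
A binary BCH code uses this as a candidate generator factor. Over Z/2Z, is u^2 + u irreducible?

No

Write m(u) = u^2 + u.
Check for roots in Z/2Z: m(0) = 0 → root; m(1) = 0 → root.
m(0) = 0, so (u) divides m(u); m is reducible.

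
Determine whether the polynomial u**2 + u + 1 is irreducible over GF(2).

Write g(u) = u**2 + u + 1.
Check for roots in GF(2): g(0) = 1; g(1) = 1.
No roots. A degree-2 polynomial over a field with no linear factor is irreducible.

Yes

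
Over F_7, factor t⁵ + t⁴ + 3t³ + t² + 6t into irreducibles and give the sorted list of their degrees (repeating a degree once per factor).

1, 1, 1, 2

Write h(t) = t⁵ + t⁴ + 3t³ + t² + 6t.
Linear factors from roots: (t), (t + 3).
Complete factorization: h(t) = (t)·(t + 3)^2·(t² + 2t + 3).
Factor degrees with multiplicity: 1 + 1 + 1 + 2 = 5.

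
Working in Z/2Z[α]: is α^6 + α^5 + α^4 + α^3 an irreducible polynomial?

No

Write h(α) = α^6 + α^5 + α^4 + α^3.
Check for roots in Z/2Z: h(0) = 0 → root; h(1) = 0 → root.
h(0) = 0, so (α) divides h(α); h is reducible.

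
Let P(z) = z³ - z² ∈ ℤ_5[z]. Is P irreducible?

Check for roots in ℤ_5: P(0) = 0 → root; P(1) = 0 → root; P(2) = 4; P(3) = 3; P(4) = 3.
P(0) = 0, so (z) divides P(z); P is reducible.

No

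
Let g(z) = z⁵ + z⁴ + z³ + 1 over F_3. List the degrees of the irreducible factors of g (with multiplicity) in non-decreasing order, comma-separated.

Roots in F_3: g(0) = 1; g(1) = 1; g(2) = 0 → root.
Linear factors from roots: (z + 1).
Complete factorization: g(z) = (z + 1)·(z⁴ + z² - z + 1).
Factor degrees with multiplicity: 1 + 4 = 5.

1, 4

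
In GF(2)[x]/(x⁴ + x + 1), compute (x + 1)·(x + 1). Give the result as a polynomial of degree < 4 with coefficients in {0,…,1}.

x^2 + 1

Multiply in GF(2)[x]: (x + 1)·(x + 1) = x² + 1.
Reduced: x² + 1.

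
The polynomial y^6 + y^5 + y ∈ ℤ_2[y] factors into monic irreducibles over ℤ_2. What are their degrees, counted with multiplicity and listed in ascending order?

Write g(y) = y^6 + y^5 + y.
Roots in ℤ_2: g(0) = 0 → root; g(1) = 1.
Linear factors from roots: (y).
Complete factorization: g(y) = (y)·(y^2 + y + 1)·(y^3 + y + 1).
Factor degrees with multiplicity: 1 + 2 + 3 = 6.

1, 2, 3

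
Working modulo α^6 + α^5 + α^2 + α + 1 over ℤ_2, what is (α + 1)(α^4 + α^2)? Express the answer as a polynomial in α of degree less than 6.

α^5 + α^4 + α^3 + α^2

Multiply in ℤ_2[α]: (α + 1)·(α^4 + α^2) = α^5 + α^4 + α^3 + α^2.
Reduced: α^5 + α^4 + α^3 + α^2.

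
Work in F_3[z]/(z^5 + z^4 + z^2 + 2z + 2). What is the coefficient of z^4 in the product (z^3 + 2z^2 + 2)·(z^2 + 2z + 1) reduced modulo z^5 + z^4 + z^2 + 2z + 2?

0

Multiply in F_3[z]: (z^3 + 2z^2 + 2)·(z^2 + 2z + 1) = z^5 + z^4 + 2z^3 + z^2 + z + 2.
Reduce using z^5 ≡ 2z^4 + 2z^2 + z + 1 (mod z^5 + z^4 + z^2 + 2z + 2).
Reduced: 2z^3 + 2z.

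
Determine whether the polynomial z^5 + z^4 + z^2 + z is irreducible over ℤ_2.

Write m(z) = z^5 + z^4 + z^2 + z.
Check for roots in ℤ_2: m(0) = 0 → root; m(1) = 0 → root.
m(0) = 0, so (z) divides m(z); m is reducible.

No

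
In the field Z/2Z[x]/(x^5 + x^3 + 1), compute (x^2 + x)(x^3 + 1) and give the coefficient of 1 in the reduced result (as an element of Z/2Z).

1

Multiply in Z/2Z[x]: (x^2 + x)·(x^3 + 1) = x^5 + x^4 + x^2 + x.
Reduce using x^5 ≡ x^3 + 1 (mod x^5 + x^3 + 1).
Reduced: x^4 + x^3 + x^2 + x + 1.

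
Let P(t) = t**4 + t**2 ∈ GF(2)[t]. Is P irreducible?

Check for roots in GF(2): P(0) = 0 → root; P(1) = 0 → root.
P(0) = 0, so (t) divides P(t); P is reducible.

No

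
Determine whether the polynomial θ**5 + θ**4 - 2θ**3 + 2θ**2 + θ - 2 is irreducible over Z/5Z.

No

Write P(θ) = θ**5 + θ**4 - 2θ**3 + 2θ**2 + θ - 2.
Check for roots in Z/5Z: P(0) = 3; P(1) = 1; P(2) = 0 → root; P(3) = 4; P(4) = 1.
P(2) = 0, so (θ − 2) divides P(θ); P is reducible.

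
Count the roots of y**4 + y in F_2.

Write f(y) = y**4 + y.
Evaluate at each of the 2 elements of F_2:
f(0) = 0 → root; f(1) = 0 → root.
Roots: {0, 1}.

2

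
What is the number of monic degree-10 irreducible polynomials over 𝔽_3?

5880

By the necklace-counting formula, N_3(10) = (1/10) Σ_{d|10} μ(10/d)·3^d.
Divisors of 10: 1, 2, 5, 10; μ(10/d) for each: 1, -1, -1, 1.
Σ = 3^1 − 3^2 − 3^5 + 3^10 = 58800.
N = 58800/10 = 5880.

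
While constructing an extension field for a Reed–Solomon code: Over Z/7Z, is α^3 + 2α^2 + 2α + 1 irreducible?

Write m(α) = α^3 + 2α^2 + 2α + 1.
Check for roots in Z/7Z: m(0) = 1; m(1) = 6; m(2) = 0 → root; m(3) = 3; m(4) = 0 → root; m(5) = 4; m(6) = 0 → root.
m(2) = 0, so (α − 2) divides m(α); m is reducible.

No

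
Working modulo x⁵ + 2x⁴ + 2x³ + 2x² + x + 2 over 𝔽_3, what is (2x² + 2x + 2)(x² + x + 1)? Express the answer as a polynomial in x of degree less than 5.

2x^4 + x^3 + x + 2

Multiply in 𝔽_3[x]: (2x² + 2x + 2)·(x² + x + 1) = 2x⁴ + x³ + x + 2.
Reduced: 2x⁴ + x³ + x + 2.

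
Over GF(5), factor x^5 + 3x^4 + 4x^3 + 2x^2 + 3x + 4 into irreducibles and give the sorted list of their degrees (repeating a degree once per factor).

1, 1, 1, 2

Write h(x) = x^5 + 3x^4 + 4x^3 + 2x^2 + 3x + 4.
Roots in GF(5): h(0) = 4; h(1) = 2; h(2) = 0 → root; h(3) = 0 → root; h(4) = 1.
Linear factors from roots: (x + 3), (x + 2).
Complete factorization: h(x) = (x + 2)·(x + 3)^2·(x^2 + 3).
Factor degrees with multiplicity: 1 + 1 + 1 + 2 = 5.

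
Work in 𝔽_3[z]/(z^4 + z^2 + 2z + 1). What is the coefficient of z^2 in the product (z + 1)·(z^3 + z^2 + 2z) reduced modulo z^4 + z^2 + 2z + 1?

Multiply in 𝔽_3[z]: (z + 1)·(z^3 + z^2 + 2z) = z^4 + 2z^3 + 2z.
Reduce using z^4 ≡ 2z^2 + z + 2 (mod z^4 + z^2 + 2z + 1).
Reduced: 2z^3 + 2z^2 + 2.

2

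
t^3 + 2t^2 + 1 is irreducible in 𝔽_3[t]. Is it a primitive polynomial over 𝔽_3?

Yes

Write f(t) = t^3 + 2t^2 + 1.
|GF(3^3)^×| = 3^3 − 1 = 26. Prime factorization: 26 = 2·13.
f is primitive ⇔ t has order 26 in GF(3)[t]/(f), i.e. t^(26/q) ≠ 1 for each prime q | 26.
t^(13) mod f = 2.
t^(2) mod f = t^2.
None equal 1, so t has full order 26; f is primitive.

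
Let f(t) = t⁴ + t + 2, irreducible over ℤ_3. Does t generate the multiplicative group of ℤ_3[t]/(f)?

Yes

|GF(3^4)^×| = 3^4 − 1 = 80. Prime factorization: 80 = 2^4·5.
f is primitive ⇔ t has order 80 in GF(3)[t]/(f), i.e. t^(80/q) ≠ 1 for each prime q | 80.
t^(40) mod f = 2.
t^(16) mod f = 2t³ + t + 2.
None equal 1, so t has full order 80; f is primitive.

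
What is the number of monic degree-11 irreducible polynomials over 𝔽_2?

186

The number of monic irreducibles of degree 11 over GF(2) is (1/11)·Σ_{d∣11} μ(11/d) 2^d.
Divisors of 11: 1, 11; μ(11/d) for each: -1, 1.
Σ = − 2^1 + 2^11 = 2046.
N = 2046/11 = 186.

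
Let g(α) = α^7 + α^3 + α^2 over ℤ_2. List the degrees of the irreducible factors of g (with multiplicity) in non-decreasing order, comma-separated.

1, 1, 2, 3

Roots in ℤ_2: g(0) = 0 → root; g(1) = 1.
Linear factors from roots: (α).
Complete factorization: g(α) = (α)^2·(α^2 + α + 1)·(α^3 + α^2 + 1).
Factor degrees with multiplicity: 1 + 1 + 2 + 3 = 7.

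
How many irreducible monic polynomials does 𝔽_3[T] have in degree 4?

x^(3^4) − x is the product of all monic irreducibles of degree dividing 4; Möbius inversion gives N = (1/4) Σ μ(4/d)·3^d.
Divisors of 4: 1, 2, 4; μ(4/d) for each: 0, -1, 1.
Σ = − 3^2 + 3^4 = 72.
N = 72/4 = 18.

18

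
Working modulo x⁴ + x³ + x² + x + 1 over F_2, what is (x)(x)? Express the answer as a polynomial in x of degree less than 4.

Multiply in F_2[x]: (x)·(x) = x².
Reduced: x².

x^2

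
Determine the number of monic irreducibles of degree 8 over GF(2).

The number of monic irreducibles of degree 8 over GF(2) is (1/8)·Σ_{d∣8} μ(8/d) 2^d.
Divisors of 8: 1, 2, 4, 8; μ(8/d) for each: 0, 0, -1, 1.
Σ = − 2^4 + 2^8 = 240.
N = 240/8 = 30.

30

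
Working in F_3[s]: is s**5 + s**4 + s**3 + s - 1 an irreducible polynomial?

Write g(s) = s**5 + s**4 + s**3 + s - 1.
Check for roots in F_3: g(0) = 2; g(1) = 0 → root; g(2) = 0 → root.
g(1) = 0, so (s − 1) divides g(s); g is reducible.

No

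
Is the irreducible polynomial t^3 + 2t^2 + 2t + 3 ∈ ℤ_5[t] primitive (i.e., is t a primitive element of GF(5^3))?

Yes

Write f(t) = t^3 + 2t^2 + 2t + 3.
|GF(5^3)^×| = 5^3 − 1 = 124. Prime factorization: 124 = 2^2·31.
f is primitive ⇔ t has order 124 in GF(5)[t]/(f), i.e. t^(124/q) ≠ 1 for each prime q | 124.
t^(62) mod f = 4.
t^(4) mod f = 2t^2 + t + 1.
None equal 1, so t has full order 124; f is primitive.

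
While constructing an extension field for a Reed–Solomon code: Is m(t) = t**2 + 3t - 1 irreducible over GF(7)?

Yes

Check for roots in GF(7): m(0) = 6; m(1) = 3; m(2) = 2; m(3) = 3; m(4) = 6; m(5) = 4; m(6) = 4.
No roots. A degree-2 polynomial over a field with no linear factor is irreducible.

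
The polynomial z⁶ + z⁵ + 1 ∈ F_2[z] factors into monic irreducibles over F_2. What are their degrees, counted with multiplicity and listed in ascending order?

6

Write g(z) = z⁶ + z⁵ + 1.
Roots in F_2: g(0) = 1; g(1) = 1.
Complete factorization: g(z) = (z⁶ + z⁵ + 1).
Factor degrees with multiplicity: 6 = 6.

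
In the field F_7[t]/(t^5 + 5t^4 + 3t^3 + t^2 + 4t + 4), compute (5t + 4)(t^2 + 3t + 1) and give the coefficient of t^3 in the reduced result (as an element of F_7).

5

Multiply in F_7[t]: (5t + 4)·(t^2 + 3t + 1) = 5t^3 + 5t^2 + 3t + 4.
Reduced: 5t^3 + 5t^2 + 3t + 4.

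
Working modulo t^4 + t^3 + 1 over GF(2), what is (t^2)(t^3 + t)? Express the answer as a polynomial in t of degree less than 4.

t + 1

Multiply in GF(2)[t]: (t^2)·(t^3 + t) = t^5 + t^3.
Reduce using t^4 ≡ t^3 + 1 (mod t^4 + t^3 + 1).
Reduced: t + 1.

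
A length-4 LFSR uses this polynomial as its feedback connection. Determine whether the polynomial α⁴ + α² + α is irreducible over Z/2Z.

No

Write f(α) = α⁴ + α² + α.
Check for roots in Z/2Z: f(0) = 0 → root; f(1) = 1.
f(0) = 0, so (α) divides f(α); f is reducible.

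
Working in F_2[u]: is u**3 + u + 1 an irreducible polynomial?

Yes

Write f(u) = u**3 + u + 1.
Check for roots in F_2: f(0) = 1; f(1) = 1.
No roots. A degree-3 polynomial over a field with no linear factor is irreducible.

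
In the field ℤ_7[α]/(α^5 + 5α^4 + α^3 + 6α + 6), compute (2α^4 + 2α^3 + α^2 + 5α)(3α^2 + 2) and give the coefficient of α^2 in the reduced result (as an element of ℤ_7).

Multiply in ℤ_7[α]: (2α^4 + 2α^3 + α^2 + 5α)·(3α^2 + 2) = 6α^6 + 6α^5 + 5α^3 + 2α^2 + 3α.
Reduce using α^5 ≡ 2α^4 + 6α^3 + α + 1 (mod α^5 + 5α^4 + α^3 + 6α + 6).
Reduced: 2α^4 + α^3 + α^2 + 6α + 4.

1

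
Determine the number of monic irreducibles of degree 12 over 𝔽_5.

The number of monic irreducibles of degree 12 over GF(5) is (1/12)·Σ_{d∣12} μ(12/d) 5^d.
Divisors of 12: 1, 2, 3, 4, 6, 12; μ(12/d) for each: 0, 1, 0, -1, -1, 1.
Σ = 5^2 − 5^4 − 5^6 + 5^12 = 244124400.
N = 244124400/12 = 20343700.

20343700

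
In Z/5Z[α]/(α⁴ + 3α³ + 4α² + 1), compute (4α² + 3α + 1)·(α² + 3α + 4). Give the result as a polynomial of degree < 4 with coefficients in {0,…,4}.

Multiply in Z/5Z[α]: (4α² + 3α + 1)·(α² + 3α + 4) = 4α⁴ + α² + 4.
Reduce using α⁴ ≡ 2α³ + α² + 4 (mod α⁴ + 3α³ + 4α² + 1).
Reduced: 3α³.

3α^3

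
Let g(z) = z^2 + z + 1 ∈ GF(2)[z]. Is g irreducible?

Yes

Check for roots in GF(2): g(0) = 1; g(1) = 1.
No roots. A degree-2 polynomial over a field with no linear factor is irreducible.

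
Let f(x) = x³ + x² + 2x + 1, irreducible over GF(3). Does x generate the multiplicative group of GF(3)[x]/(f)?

|GF(3^3)^×| = 3^3 − 1 = 26. Prime factorization: 26 = 2·13.
f is primitive ⇔ x has order 26 in GF(3)[x]/(f), i.e. x^(26/q) ≠ 1 for each prime q | 26.
x^(13) mod f = 2.
x^(2) mod f = x².
None equal 1, so x has full order 26; f is primitive.

Yes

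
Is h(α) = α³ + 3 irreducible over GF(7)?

Check for roots in GF(7): h(0) = 3; h(1) = 4; h(2) = 4; h(3) = 2; h(4) = 4; h(5) = 2; h(6) = 2.
No roots. A degree-3 polynomial over a field with no linear factor is irreducible.

Yes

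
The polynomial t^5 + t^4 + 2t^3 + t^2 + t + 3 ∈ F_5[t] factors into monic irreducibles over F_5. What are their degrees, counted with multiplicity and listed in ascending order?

5

Write g(t) = t^5 + t^4 + 2t^3 + t^2 + t + 3.
Roots in F_5: g(0) = 3; g(1) = 4; g(2) = 3; g(3) = 3; g(4) = 1.
Complete factorization: g(t) = (t^5 + t^4 + 2t^3 + t^2 + t + 3).
Factor degrees with multiplicity: 5 = 5.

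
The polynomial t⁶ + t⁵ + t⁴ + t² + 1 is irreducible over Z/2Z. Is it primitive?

No

Write f(t) = t⁶ + t⁵ + t⁴ + t² + 1.
|GF(2^6)^×| = 2^6 − 1 = 63. Prime factorization: 63 = 3^2·7.
f is primitive ⇔ t has order 63 in GF(2)[t]/(f), i.e. t^(63/q) ≠ 1 for each prime q | 63.
t^(21) mod f = 1
t^(9) mod f = t³ + 1.
Since t^(21) = 1, the order of t divides 21 < 63; not primitive.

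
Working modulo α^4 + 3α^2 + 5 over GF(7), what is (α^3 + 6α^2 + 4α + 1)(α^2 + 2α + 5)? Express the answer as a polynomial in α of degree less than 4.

Multiply in GF(7)[α]: (α^3 + 6α^2 + 4α + 1)·(α^2 + 2α + 5) = α^5 + α^4 + 4α^2 + α + 5.
Reduce using α^4 ≡ 4α^2 + 2 (mod α^4 + 3α^2 + 5).
Reduced: 4α^3 + α^2 + 3α.

4α^3 + α^2 + 3α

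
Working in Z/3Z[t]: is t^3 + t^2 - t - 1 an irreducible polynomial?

Write f(t) = t^3 + t^2 - t - 1.
Check for roots in Z/3Z: f(0) = 2; f(1) = 0 → root; f(2) = 0 → root.
f(1) = 0, so (t − 1) divides f(t); f is reducible.

No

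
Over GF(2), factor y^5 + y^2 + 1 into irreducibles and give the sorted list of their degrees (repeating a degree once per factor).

Write g(y) = y^5 + y^2 + 1.
Roots in GF(2): g(0) = 1; g(1) = 1.
Complete factorization: g(y) = (y^5 + y^2 + 1).
Factor degrees with multiplicity: 5 = 5.

5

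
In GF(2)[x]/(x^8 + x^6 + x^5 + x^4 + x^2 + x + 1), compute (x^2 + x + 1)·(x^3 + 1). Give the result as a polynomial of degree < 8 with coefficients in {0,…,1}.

x^5 + x^4 + x^3 + x^2 + x + 1

Multiply in GF(2)[x]: (x^2 + x + 1)·(x^3 + 1) = x^5 + x^4 + x^3 + x^2 + x + 1.
Reduced: x^5 + x^4 + x^3 + x^2 + x + 1.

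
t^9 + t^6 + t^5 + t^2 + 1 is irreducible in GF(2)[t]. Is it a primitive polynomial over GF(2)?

No

Write f(t) = t^9 + t^6 + t^5 + t^2 + 1.
|GF(2^9)^×| = 2^9 − 1 = 511. Prime factorization: 511 = 7·73.
f is primitive ⇔ t has order 511 in GF(2)[t]/(f), i.e. t^(511/q) ≠ 1 for each prime q | 511.
t^(73) mod f = 1
t^(7) mod f = t^7.
Since t^(73) = 1, the order of t divides 73 < 511; not primitive.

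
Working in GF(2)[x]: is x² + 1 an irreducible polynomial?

Write g(x) = x² + 1.
Check for roots in GF(2): g(0) = 1; g(1) = 0 → root.
g(1) = 0, so (x − 1) divides g(x); g is reducible.

No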